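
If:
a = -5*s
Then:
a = -5*s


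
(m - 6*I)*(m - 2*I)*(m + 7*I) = m^3 - I*m^2 + 44*m - 84*I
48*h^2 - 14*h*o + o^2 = (-8*h + o)*(-6*h + o)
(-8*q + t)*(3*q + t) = -24*q^2 - 5*q*t + t^2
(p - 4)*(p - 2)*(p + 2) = p^3 - 4*p^2 - 4*p + 16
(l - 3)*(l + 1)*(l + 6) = l^3 + 4*l^2 - 15*l - 18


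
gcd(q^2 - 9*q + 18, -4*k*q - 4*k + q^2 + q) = 1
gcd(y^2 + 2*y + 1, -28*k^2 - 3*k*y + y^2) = 1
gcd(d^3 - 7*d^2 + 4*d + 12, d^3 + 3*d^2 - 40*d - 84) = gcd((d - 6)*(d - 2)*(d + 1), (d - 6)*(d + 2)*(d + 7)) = d - 6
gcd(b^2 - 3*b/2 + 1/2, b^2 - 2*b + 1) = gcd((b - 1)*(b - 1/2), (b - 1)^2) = b - 1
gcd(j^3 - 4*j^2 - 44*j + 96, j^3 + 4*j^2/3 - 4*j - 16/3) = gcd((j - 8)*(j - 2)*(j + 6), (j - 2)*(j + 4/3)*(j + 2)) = j - 2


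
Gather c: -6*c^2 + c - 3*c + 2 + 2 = -6*c^2 - 2*c + 4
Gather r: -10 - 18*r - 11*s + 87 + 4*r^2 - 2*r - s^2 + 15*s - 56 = 4*r^2 - 20*r - s^2 + 4*s + 21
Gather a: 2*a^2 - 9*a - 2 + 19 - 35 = 2*a^2 - 9*a - 18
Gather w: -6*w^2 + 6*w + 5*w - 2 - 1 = -6*w^2 + 11*w - 3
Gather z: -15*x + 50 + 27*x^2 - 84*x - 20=27*x^2 - 99*x + 30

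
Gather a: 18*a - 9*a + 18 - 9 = 9*a + 9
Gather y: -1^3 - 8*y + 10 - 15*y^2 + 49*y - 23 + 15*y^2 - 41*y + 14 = 0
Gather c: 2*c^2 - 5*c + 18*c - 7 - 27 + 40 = 2*c^2 + 13*c + 6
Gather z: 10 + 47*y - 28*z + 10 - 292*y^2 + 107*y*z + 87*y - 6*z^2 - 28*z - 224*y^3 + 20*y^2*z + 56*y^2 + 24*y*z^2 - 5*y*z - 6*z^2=-224*y^3 - 236*y^2 + 134*y + z^2*(24*y - 12) + z*(20*y^2 + 102*y - 56) + 20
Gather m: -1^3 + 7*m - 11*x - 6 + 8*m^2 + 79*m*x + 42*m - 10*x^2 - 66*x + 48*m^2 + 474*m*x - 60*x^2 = 56*m^2 + m*(553*x + 49) - 70*x^2 - 77*x - 7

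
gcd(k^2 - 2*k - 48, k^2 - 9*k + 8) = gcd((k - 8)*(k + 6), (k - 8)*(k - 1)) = k - 8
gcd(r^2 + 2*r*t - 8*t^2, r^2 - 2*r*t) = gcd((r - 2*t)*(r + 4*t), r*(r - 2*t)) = r - 2*t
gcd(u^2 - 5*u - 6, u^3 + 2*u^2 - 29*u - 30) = u + 1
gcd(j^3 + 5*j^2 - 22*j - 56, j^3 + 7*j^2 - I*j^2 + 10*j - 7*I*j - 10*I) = j + 2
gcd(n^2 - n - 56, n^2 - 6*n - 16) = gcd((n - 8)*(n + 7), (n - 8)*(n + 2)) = n - 8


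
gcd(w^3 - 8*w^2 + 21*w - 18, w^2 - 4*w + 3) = w - 3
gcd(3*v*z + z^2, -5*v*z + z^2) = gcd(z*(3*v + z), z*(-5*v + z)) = z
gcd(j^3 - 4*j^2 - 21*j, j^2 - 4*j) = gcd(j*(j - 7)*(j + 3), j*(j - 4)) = j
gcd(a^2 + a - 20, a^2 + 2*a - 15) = a + 5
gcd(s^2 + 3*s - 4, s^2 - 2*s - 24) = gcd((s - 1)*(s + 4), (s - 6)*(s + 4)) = s + 4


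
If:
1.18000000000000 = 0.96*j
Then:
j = 1.23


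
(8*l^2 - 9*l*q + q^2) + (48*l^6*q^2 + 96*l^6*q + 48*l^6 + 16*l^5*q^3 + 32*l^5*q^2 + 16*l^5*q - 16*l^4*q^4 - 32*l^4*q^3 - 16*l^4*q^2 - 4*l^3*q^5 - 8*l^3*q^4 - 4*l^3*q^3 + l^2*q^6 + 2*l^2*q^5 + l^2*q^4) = 48*l^6*q^2 + 96*l^6*q + 48*l^6 + 16*l^5*q^3 + 32*l^5*q^2 + 16*l^5*q - 16*l^4*q^4 - 32*l^4*q^3 - 16*l^4*q^2 - 4*l^3*q^5 - 8*l^3*q^4 - 4*l^3*q^3 + l^2*q^6 + 2*l^2*q^5 + l^2*q^4 + 8*l^2 - 9*l*q + q^2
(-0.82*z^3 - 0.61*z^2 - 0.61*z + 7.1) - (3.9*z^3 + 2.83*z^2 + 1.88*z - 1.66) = -4.72*z^3 - 3.44*z^2 - 2.49*z + 8.76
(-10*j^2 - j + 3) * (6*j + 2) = -60*j^3 - 26*j^2 + 16*j + 6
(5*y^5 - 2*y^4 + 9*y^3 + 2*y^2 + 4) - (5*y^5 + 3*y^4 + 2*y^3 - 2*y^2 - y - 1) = -5*y^4 + 7*y^3 + 4*y^2 + y + 5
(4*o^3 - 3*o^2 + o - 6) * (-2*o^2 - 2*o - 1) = -8*o^5 - 2*o^4 + 13*o^2 + 11*o + 6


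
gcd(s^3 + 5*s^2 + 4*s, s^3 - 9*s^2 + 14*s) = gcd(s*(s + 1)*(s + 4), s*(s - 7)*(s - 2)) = s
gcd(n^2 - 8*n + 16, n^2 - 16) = n - 4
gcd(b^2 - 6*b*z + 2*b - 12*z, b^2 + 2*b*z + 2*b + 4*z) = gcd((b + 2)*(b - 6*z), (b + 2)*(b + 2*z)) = b + 2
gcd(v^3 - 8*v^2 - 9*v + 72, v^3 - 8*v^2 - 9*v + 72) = v^3 - 8*v^2 - 9*v + 72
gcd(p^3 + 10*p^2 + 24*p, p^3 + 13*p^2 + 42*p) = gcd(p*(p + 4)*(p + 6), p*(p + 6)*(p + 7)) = p^2 + 6*p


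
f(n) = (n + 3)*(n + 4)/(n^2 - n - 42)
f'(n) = (1 - 2*n)*(n + 3)*(n + 4)/(n^2 - n - 42)^2 + (n + 3)/(n^2 - n - 42) + (n + 4)/(n^2 - n - 42) = 2*(-4*n^2 - 54*n - 141)/(n^4 - 2*n^3 - 83*n^2 + 84*n + 1764)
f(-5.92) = -5.42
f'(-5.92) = 72.06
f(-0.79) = -0.17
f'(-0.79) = -0.12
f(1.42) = -0.58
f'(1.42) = -0.26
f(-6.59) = 1.16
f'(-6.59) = 1.28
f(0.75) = -0.42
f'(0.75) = -0.21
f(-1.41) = -0.11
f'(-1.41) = -0.10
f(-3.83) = 0.01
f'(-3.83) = 0.03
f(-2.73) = -0.01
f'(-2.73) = -0.05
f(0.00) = -0.29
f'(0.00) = -0.16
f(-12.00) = 0.63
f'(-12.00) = -0.01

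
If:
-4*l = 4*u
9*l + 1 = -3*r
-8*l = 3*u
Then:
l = 0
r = -1/3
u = 0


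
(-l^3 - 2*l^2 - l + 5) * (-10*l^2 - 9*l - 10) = 10*l^5 + 29*l^4 + 38*l^3 - 21*l^2 - 35*l - 50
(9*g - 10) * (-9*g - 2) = -81*g^2 + 72*g + 20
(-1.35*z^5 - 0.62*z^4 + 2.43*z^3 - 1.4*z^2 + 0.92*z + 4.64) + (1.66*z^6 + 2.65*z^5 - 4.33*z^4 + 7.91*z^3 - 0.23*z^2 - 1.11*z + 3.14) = 1.66*z^6 + 1.3*z^5 - 4.95*z^4 + 10.34*z^3 - 1.63*z^2 - 0.19*z + 7.78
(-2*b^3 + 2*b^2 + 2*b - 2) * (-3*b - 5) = 6*b^4 + 4*b^3 - 16*b^2 - 4*b + 10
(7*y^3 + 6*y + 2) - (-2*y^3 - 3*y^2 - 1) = 9*y^3 + 3*y^2 + 6*y + 3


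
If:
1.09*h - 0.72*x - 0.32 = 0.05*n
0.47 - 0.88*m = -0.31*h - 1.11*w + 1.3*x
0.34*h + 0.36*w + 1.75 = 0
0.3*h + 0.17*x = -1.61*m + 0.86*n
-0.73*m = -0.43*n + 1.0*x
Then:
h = -0.41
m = -4.60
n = -8.84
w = -4.48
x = -0.44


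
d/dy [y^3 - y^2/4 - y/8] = 3*y^2 - y/2 - 1/8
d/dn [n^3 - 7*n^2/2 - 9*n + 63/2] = 3*n^2 - 7*n - 9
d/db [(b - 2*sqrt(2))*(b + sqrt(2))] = 2*b - sqrt(2)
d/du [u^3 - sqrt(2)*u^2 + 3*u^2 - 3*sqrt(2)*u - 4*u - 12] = 3*u^2 - 2*sqrt(2)*u + 6*u - 3*sqrt(2) - 4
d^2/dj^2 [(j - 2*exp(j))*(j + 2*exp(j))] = 2 - 16*exp(2*j)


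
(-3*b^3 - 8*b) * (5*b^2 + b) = -15*b^5 - 3*b^4 - 40*b^3 - 8*b^2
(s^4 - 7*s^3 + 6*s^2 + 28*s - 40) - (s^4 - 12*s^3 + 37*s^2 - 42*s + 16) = 5*s^3 - 31*s^2 + 70*s - 56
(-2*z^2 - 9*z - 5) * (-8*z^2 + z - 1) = 16*z^4 + 70*z^3 + 33*z^2 + 4*z + 5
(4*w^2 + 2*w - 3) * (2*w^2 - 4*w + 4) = 8*w^4 - 12*w^3 + 2*w^2 + 20*w - 12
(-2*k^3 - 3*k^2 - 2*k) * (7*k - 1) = -14*k^4 - 19*k^3 - 11*k^2 + 2*k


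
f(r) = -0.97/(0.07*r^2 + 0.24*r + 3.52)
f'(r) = -0.97*(-0.14*r - 0.24)/(0.07*r^2 + 0.24*r + 3.52)^2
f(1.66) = -0.24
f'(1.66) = 0.03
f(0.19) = -0.27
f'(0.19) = 0.02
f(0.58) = -0.26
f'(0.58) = 0.02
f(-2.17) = -0.29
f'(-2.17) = -0.01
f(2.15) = -0.22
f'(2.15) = 0.03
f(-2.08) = -0.29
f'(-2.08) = -0.00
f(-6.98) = -0.18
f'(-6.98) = -0.03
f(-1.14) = -0.29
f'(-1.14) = 0.01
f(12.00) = -0.06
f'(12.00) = 0.01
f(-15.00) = -0.06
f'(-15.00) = -0.01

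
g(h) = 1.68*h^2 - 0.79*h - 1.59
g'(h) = 3.36*h - 0.79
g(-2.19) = 8.20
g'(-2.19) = -8.15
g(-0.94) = 0.64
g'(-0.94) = -3.95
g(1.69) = 1.87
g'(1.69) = 4.89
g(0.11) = -1.66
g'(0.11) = -0.42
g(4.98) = 36.14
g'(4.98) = 15.94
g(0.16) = -1.67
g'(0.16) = -0.25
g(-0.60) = -0.51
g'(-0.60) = -2.81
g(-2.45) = 10.43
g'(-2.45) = -9.02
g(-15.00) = 388.26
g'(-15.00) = -51.19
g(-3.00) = 15.90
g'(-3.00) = -10.87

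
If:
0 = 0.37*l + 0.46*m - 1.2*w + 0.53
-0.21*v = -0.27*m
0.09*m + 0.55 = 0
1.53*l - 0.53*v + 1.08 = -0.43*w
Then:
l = -2.66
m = -6.11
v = -7.86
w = -2.72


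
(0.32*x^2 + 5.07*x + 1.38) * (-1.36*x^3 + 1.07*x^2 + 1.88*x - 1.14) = -0.4352*x^5 - 6.5528*x^4 + 4.1497*x^3 + 10.6434*x^2 - 3.1854*x - 1.5732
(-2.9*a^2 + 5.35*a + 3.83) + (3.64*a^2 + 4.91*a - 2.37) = 0.74*a^2 + 10.26*a + 1.46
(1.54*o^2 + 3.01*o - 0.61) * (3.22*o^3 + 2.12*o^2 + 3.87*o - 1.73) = 4.9588*o^5 + 12.957*o^4 + 10.3768*o^3 + 7.6913*o^2 - 7.568*o + 1.0553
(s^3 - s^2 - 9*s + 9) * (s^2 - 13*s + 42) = s^5 - 14*s^4 + 46*s^3 + 84*s^2 - 495*s + 378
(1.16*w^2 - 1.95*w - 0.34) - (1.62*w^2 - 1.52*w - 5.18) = -0.46*w^2 - 0.43*w + 4.84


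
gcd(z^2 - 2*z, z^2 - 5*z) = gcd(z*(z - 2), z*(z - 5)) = z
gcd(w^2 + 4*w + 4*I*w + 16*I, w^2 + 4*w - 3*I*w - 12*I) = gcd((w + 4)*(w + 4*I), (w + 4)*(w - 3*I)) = w + 4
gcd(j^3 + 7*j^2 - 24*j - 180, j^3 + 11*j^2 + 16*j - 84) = j + 6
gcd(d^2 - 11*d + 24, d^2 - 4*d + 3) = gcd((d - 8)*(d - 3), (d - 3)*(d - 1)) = d - 3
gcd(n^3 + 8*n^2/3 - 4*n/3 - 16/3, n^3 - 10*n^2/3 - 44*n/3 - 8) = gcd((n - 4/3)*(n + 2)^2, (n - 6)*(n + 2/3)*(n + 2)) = n + 2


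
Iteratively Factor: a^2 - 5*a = (a)*(a - 5)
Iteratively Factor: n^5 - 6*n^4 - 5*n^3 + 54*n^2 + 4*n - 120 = (n - 3)*(n^4 - 3*n^3 - 14*n^2 + 12*n + 40) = (n - 5)*(n - 3)*(n^3 + 2*n^2 - 4*n - 8) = (n - 5)*(n - 3)*(n - 2)*(n^2 + 4*n + 4) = (n - 5)*(n - 3)*(n - 2)*(n + 2)*(n + 2)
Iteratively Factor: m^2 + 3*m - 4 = (m + 4)*(m - 1)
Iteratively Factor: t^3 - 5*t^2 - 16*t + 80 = (t + 4)*(t^2 - 9*t + 20) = (t - 4)*(t + 4)*(t - 5)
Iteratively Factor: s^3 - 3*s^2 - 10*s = (s - 5)*(s^2 + 2*s) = (s - 5)*(s + 2)*(s)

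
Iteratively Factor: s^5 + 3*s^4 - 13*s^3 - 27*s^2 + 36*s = (s + 3)*(s^4 - 13*s^2 + 12*s) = (s + 3)*(s + 4)*(s^3 - 4*s^2 + 3*s) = (s - 3)*(s + 3)*(s + 4)*(s^2 - s) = s*(s - 3)*(s + 3)*(s + 4)*(s - 1)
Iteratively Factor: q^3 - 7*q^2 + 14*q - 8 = (q - 2)*(q^2 - 5*q + 4) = (q - 4)*(q - 2)*(q - 1)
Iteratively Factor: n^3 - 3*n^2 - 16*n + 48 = (n - 4)*(n^2 + n - 12) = (n - 4)*(n + 4)*(n - 3)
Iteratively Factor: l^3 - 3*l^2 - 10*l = (l - 5)*(l^2 + 2*l) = l*(l - 5)*(l + 2)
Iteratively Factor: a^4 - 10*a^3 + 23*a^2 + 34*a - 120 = (a - 4)*(a^3 - 6*a^2 - a + 30) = (a - 4)*(a - 3)*(a^2 - 3*a - 10) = (a - 5)*(a - 4)*(a - 3)*(a + 2)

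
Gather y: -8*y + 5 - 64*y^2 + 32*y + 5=-64*y^2 + 24*y + 10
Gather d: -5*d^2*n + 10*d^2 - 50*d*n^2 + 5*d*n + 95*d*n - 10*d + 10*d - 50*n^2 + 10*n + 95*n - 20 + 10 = d^2*(10 - 5*n) + d*(-50*n^2 + 100*n) - 50*n^2 + 105*n - 10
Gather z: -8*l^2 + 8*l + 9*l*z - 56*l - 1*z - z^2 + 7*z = -8*l^2 - 48*l - z^2 + z*(9*l + 6)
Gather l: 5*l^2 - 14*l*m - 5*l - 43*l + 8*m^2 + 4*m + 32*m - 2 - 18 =5*l^2 + l*(-14*m - 48) + 8*m^2 + 36*m - 20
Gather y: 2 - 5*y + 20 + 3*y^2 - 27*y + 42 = 3*y^2 - 32*y + 64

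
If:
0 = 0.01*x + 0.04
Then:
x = -4.00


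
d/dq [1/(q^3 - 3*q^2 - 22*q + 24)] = (-3*q^2 + 6*q + 22)/(q^3 - 3*q^2 - 22*q + 24)^2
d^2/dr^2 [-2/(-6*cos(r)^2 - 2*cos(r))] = (-9*(1 - cos(2*r))^2 + 45*cos(r)/4 - 19*cos(2*r)/2 - 9*cos(3*r)/4 + 57/2)/((3*cos(r) + 1)^3*cos(r)^3)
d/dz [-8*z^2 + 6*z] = 6 - 16*z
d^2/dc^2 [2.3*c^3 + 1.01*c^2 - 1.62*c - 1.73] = 13.8*c + 2.02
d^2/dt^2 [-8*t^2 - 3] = -16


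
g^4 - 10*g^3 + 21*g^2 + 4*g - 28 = (g - 7)*(g - 2)^2*(g + 1)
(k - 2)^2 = k^2 - 4*k + 4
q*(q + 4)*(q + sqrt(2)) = q^3 + sqrt(2)*q^2 + 4*q^2 + 4*sqrt(2)*q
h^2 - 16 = (h - 4)*(h + 4)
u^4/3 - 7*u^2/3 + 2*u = u*(u/3 + 1)*(u - 2)*(u - 1)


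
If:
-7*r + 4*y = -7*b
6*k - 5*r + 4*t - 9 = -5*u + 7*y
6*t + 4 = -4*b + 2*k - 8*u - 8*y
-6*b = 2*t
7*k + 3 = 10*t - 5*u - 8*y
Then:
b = -4041*y/9772 - 197/698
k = 15427*y/9772 + 883/698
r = 1543*y/9772 - 197/698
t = 12123*y/9772 + 591/698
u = -12987*y/9772 - 473/698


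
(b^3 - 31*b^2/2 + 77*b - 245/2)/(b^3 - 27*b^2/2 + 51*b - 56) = (b^2 - 12*b + 35)/(b^2 - 10*b + 16)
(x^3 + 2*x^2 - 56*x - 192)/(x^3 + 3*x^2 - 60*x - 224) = (x + 6)/(x + 7)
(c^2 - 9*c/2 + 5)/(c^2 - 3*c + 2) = (c - 5/2)/(c - 1)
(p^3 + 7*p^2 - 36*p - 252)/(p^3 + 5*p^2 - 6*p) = (p^2 + p - 42)/(p*(p - 1))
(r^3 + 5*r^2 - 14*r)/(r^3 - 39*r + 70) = r/(r - 5)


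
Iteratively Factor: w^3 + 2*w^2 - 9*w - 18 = (w + 2)*(w^2 - 9) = (w - 3)*(w + 2)*(w + 3)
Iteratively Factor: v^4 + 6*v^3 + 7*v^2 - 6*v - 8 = (v - 1)*(v^3 + 7*v^2 + 14*v + 8) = (v - 1)*(v + 2)*(v^2 + 5*v + 4) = (v - 1)*(v + 1)*(v + 2)*(v + 4)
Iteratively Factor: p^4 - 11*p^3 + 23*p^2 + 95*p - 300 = (p - 4)*(p^3 - 7*p^2 - 5*p + 75) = (p - 5)*(p - 4)*(p^2 - 2*p - 15) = (p - 5)*(p - 4)*(p + 3)*(p - 5)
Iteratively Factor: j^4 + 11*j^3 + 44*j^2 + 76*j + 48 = (j + 2)*(j^3 + 9*j^2 + 26*j + 24) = (j + 2)^2*(j^2 + 7*j + 12) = (j + 2)^2*(j + 3)*(j + 4)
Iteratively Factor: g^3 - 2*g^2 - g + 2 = (g + 1)*(g^2 - 3*g + 2) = (g - 2)*(g + 1)*(g - 1)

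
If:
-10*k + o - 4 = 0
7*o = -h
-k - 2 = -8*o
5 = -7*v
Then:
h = -112/79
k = -30/79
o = 16/79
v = -5/7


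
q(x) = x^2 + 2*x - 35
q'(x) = 2*x + 2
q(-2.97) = -32.12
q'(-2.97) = -3.94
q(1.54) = -29.55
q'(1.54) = 5.08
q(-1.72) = -35.48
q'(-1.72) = -1.44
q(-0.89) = -35.99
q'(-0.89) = 0.22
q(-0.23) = -35.41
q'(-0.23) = 1.54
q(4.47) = -6.08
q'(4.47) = 10.94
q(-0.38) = -35.62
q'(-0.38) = 1.24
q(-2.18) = -34.61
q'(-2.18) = -2.36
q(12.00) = 133.00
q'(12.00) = 26.00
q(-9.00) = 28.00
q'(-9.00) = -16.00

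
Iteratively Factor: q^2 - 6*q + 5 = (q - 1)*(q - 5)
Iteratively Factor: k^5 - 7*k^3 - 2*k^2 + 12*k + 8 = (k + 1)*(k^4 - k^3 - 6*k^2 + 4*k + 8) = (k + 1)*(k + 2)*(k^3 - 3*k^2 + 4) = (k + 1)^2*(k + 2)*(k^2 - 4*k + 4) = (k - 2)*(k + 1)^2*(k + 2)*(k - 2)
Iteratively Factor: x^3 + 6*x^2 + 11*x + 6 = (x + 3)*(x^2 + 3*x + 2) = (x + 1)*(x + 3)*(x + 2)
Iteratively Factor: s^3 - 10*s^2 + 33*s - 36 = (s - 4)*(s^2 - 6*s + 9) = (s - 4)*(s - 3)*(s - 3)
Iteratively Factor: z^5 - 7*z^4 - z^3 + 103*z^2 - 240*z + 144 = (z - 3)*(z^4 - 4*z^3 - 13*z^2 + 64*z - 48) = (z - 4)*(z - 3)*(z^3 - 13*z + 12) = (z - 4)*(z - 3)*(z - 1)*(z^2 + z - 12) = (z - 4)*(z - 3)^2*(z - 1)*(z + 4)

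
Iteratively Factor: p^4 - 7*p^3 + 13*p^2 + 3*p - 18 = (p - 3)*(p^3 - 4*p^2 + p + 6) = (p - 3)*(p + 1)*(p^2 - 5*p + 6) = (p - 3)*(p - 2)*(p + 1)*(p - 3)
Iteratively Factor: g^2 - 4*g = (g)*(g - 4)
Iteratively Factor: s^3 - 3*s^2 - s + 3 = (s - 3)*(s^2 - 1) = (s - 3)*(s + 1)*(s - 1)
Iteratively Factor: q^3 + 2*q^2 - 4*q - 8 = (q + 2)*(q^2 - 4) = (q + 2)^2*(q - 2)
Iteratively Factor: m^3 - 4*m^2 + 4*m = (m)*(m^2 - 4*m + 4) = m*(m - 2)*(m - 2)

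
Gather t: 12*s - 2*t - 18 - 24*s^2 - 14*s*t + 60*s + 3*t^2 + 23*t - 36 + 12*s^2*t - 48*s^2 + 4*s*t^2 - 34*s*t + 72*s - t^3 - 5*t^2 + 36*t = -72*s^2 + 144*s - t^3 + t^2*(4*s - 2) + t*(12*s^2 - 48*s + 57) - 54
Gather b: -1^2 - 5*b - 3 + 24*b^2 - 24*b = 24*b^2 - 29*b - 4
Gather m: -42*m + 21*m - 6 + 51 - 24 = 21 - 21*m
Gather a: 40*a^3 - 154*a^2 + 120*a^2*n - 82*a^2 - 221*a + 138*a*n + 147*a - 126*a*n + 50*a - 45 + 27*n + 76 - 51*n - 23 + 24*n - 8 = 40*a^3 + a^2*(120*n - 236) + a*(12*n - 24)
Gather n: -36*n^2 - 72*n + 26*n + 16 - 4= -36*n^2 - 46*n + 12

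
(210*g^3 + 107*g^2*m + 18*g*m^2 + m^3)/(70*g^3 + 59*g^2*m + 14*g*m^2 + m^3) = (6*g + m)/(2*g + m)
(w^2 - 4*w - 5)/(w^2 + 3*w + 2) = (w - 5)/(w + 2)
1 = 1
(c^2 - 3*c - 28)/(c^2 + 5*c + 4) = (c - 7)/(c + 1)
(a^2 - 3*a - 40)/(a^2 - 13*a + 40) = (a + 5)/(a - 5)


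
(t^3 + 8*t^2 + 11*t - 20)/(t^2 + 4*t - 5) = t + 4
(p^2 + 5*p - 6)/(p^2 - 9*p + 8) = (p + 6)/(p - 8)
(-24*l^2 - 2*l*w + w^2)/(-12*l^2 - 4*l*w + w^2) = (4*l + w)/(2*l + w)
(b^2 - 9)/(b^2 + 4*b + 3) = (b - 3)/(b + 1)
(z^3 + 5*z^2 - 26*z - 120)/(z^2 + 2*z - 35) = (z^2 + 10*z + 24)/(z + 7)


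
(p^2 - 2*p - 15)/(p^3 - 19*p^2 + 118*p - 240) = (p + 3)/(p^2 - 14*p + 48)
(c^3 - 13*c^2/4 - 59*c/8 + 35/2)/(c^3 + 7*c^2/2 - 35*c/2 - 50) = (c - 7/4)/(c + 5)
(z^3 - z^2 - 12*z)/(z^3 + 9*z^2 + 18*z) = (z - 4)/(z + 6)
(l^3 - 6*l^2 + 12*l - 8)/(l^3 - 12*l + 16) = (l - 2)/(l + 4)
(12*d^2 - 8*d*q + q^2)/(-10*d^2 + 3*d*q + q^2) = (-6*d + q)/(5*d + q)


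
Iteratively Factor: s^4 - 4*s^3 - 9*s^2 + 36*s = (s)*(s^3 - 4*s^2 - 9*s + 36) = s*(s - 4)*(s^2 - 9) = s*(s - 4)*(s - 3)*(s + 3)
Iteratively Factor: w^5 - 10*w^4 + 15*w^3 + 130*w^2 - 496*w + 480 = (w + 4)*(w^4 - 14*w^3 + 71*w^2 - 154*w + 120) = (w - 5)*(w + 4)*(w^3 - 9*w^2 + 26*w - 24) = (w - 5)*(w - 4)*(w + 4)*(w^2 - 5*w + 6) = (w - 5)*(w - 4)*(w - 2)*(w + 4)*(w - 3)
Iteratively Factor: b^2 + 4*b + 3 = (b + 1)*(b + 3)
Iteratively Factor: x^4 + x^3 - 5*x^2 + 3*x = (x - 1)*(x^3 + 2*x^2 - 3*x) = x*(x - 1)*(x^2 + 2*x - 3) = x*(x - 1)*(x + 3)*(x - 1)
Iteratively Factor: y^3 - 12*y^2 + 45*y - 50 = (y - 5)*(y^2 - 7*y + 10) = (y - 5)^2*(y - 2)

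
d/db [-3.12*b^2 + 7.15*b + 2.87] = 7.15 - 6.24*b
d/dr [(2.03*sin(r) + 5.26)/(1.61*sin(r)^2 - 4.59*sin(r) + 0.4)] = (-3.2683*sin(r)^2 - 16.9372*sin(r) + 24.9554)*cos(r)/(2.5921*sin(r)^4 - 14.7798*sin(r)^3 + 22.3561*sin(r)^2 - 3.672*sin(r) + 0.16)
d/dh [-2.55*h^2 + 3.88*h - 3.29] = 3.88 - 5.1*h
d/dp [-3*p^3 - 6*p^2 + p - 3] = -9*p^2 - 12*p + 1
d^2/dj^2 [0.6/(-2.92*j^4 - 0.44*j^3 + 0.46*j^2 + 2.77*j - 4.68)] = ((21.024*j^2 + 1.584*j - 0.552)*(2.92*j^4 + 0.44*j^3 - 0.46*j^2 - 2.77*j + 4.68) - 0.6*(11.68*j^3 + 1.32*j^2 - 0.92*j - 2.77)*(23.36*j^3 + 2.64*j^2 - 1.84*j - 5.54))/(2.92*j^4 + 0.44*j^3 - 0.46*j^2 - 2.77*j + 4.68)^3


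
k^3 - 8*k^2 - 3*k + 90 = (k - 6)*(k - 5)*(k + 3)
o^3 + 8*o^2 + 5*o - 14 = (o - 1)*(o + 2)*(o + 7)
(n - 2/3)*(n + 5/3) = n^2 + n - 10/9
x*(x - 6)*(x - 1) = x^3 - 7*x^2 + 6*x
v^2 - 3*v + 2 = (v - 2)*(v - 1)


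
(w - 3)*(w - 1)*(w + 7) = w^3 + 3*w^2 - 25*w + 21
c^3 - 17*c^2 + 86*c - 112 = (c - 8)*(c - 7)*(c - 2)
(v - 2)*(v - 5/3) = v^2 - 11*v/3 + 10/3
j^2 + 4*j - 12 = (j - 2)*(j + 6)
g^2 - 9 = (g - 3)*(g + 3)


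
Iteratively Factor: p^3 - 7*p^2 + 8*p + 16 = (p - 4)*(p^2 - 3*p - 4) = (p - 4)^2*(p + 1)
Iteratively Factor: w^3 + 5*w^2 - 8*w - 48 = (w + 4)*(w^2 + w - 12) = (w - 3)*(w + 4)*(w + 4)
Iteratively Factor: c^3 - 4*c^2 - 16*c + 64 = (c - 4)*(c^2 - 16) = (c - 4)^2*(c + 4)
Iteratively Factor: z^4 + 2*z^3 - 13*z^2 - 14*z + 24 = (z - 3)*(z^3 + 5*z^2 + 2*z - 8) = (z - 3)*(z + 4)*(z^2 + z - 2) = (z - 3)*(z - 1)*(z + 4)*(z + 2)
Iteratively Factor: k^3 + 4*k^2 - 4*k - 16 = (k - 2)*(k^2 + 6*k + 8) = (k - 2)*(k + 2)*(k + 4)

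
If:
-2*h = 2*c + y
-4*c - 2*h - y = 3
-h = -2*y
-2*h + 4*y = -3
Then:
No Solution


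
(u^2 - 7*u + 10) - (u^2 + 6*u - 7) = 17 - 13*u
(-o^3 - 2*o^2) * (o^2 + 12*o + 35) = -o^5 - 14*o^4 - 59*o^3 - 70*o^2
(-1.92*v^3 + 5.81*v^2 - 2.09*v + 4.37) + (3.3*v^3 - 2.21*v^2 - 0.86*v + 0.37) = 1.38*v^3 + 3.6*v^2 - 2.95*v + 4.74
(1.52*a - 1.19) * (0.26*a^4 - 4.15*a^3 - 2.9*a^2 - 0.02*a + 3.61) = 0.3952*a^5 - 6.6174*a^4 + 0.530500000000001*a^3 + 3.4206*a^2 + 5.511*a - 4.2959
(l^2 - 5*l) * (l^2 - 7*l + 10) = l^4 - 12*l^3 + 45*l^2 - 50*l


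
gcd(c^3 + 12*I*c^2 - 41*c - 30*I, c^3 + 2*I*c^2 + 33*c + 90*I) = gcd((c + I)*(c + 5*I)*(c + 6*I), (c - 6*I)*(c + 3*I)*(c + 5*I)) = c + 5*I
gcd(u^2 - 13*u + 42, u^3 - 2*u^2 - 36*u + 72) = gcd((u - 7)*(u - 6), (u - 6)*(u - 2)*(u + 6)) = u - 6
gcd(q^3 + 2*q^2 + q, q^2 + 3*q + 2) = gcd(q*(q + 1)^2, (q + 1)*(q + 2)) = q + 1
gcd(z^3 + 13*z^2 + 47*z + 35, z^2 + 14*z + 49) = z + 7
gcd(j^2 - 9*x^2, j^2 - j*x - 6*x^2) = -j + 3*x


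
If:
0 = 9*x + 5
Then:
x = -5/9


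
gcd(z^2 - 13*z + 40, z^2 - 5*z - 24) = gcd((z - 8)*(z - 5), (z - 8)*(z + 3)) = z - 8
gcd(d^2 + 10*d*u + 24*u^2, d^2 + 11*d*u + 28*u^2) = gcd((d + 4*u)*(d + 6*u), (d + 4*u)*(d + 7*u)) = d + 4*u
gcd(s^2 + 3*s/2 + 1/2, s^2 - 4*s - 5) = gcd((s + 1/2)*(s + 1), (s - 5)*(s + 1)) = s + 1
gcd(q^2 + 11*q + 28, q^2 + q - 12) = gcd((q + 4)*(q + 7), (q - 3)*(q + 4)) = q + 4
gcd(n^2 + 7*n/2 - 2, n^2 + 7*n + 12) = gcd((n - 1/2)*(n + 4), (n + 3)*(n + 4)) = n + 4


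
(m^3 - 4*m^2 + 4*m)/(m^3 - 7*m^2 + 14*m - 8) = m*(m - 2)/(m^2 - 5*m + 4)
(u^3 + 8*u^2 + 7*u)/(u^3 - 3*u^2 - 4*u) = (u + 7)/(u - 4)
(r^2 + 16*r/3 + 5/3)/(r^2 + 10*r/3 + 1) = (r + 5)/(r + 3)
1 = 1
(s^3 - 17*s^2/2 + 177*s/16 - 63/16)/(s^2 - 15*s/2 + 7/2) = (16*s^2 - 24*s + 9)/(8*(2*s - 1))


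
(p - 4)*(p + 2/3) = p^2 - 10*p/3 - 8/3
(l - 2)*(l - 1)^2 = l^3 - 4*l^2 + 5*l - 2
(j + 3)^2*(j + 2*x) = j^3 + 2*j^2*x + 6*j^2 + 12*j*x + 9*j + 18*x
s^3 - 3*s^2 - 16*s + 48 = (s - 4)*(s - 3)*(s + 4)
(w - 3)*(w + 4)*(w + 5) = w^3 + 6*w^2 - 7*w - 60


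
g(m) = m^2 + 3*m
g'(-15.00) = -27.00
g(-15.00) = 180.00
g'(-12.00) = -21.00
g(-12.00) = 108.00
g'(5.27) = 13.54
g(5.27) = 43.58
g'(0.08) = 3.16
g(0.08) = 0.25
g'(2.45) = 7.90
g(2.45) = 13.35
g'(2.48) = 7.96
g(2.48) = 13.59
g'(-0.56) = 1.88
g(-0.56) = -1.37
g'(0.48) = 3.96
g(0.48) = 1.67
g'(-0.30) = 2.40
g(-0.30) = -0.81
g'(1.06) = 5.12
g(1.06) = 4.30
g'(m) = 2*m + 3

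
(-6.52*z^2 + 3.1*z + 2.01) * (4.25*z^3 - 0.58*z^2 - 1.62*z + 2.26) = -27.71*z^5 + 16.9566*z^4 + 17.3069*z^3 - 20.923*z^2 + 3.7498*z + 4.5426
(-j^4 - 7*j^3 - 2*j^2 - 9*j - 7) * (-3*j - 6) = 3*j^5 + 27*j^4 + 48*j^3 + 39*j^2 + 75*j + 42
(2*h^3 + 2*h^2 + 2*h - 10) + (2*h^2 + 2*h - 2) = 2*h^3 + 4*h^2 + 4*h - 12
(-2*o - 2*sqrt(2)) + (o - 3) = -o - 3 - 2*sqrt(2)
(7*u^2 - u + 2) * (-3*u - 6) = -21*u^3 - 39*u^2 - 12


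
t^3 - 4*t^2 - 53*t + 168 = (t - 8)*(t - 3)*(t + 7)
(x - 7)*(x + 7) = x^2 - 49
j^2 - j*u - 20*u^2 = (j - 5*u)*(j + 4*u)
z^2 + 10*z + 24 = (z + 4)*(z + 6)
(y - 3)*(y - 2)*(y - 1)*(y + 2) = y^4 - 4*y^3 - y^2 + 16*y - 12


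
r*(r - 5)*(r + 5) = r^3 - 25*r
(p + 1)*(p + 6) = p^2 + 7*p + 6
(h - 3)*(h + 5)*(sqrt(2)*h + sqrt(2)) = sqrt(2)*h^3 + 3*sqrt(2)*h^2 - 13*sqrt(2)*h - 15*sqrt(2)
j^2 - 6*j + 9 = (j - 3)^2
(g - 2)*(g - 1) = g^2 - 3*g + 2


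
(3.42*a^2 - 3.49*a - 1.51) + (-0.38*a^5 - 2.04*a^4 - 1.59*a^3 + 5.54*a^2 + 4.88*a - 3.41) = -0.38*a^5 - 2.04*a^4 - 1.59*a^3 + 8.96*a^2 + 1.39*a - 4.92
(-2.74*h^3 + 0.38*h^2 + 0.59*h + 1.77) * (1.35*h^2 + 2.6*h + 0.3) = -3.699*h^5 - 6.611*h^4 + 0.9625*h^3 + 4.0375*h^2 + 4.779*h + 0.531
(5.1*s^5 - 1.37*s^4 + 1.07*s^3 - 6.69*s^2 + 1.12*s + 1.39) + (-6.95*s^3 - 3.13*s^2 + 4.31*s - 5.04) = 5.1*s^5 - 1.37*s^4 - 5.88*s^3 - 9.82*s^2 + 5.43*s - 3.65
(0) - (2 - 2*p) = 2*p - 2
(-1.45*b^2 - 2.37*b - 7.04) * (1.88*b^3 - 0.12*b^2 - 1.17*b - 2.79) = -2.726*b^5 - 4.2816*b^4 - 11.2543*b^3 + 7.6632*b^2 + 14.8491*b + 19.6416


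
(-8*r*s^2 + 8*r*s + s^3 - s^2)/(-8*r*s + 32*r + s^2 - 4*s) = s*(s - 1)/(s - 4)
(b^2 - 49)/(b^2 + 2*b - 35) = (b - 7)/(b - 5)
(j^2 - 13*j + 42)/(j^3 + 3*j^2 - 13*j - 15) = (j^2 - 13*j + 42)/(j^3 + 3*j^2 - 13*j - 15)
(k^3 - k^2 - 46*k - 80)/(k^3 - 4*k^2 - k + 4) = (k^3 - k^2 - 46*k - 80)/(k^3 - 4*k^2 - k + 4)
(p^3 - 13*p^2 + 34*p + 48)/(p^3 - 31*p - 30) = (p - 8)/(p + 5)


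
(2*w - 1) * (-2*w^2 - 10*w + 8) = -4*w^3 - 18*w^2 + 26*w - 8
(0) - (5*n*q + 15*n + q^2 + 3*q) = -5*n*q - 15*n - q^2 - 3*q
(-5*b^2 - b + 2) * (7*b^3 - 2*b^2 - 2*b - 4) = -35*b^5 + 3*b^4 + 26*b^3 + 18*b^2 - 8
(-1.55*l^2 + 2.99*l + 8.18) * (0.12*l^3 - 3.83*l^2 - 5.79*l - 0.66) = -0.186*l^5 + 6.2953*l^4 - 1.4956*l^3 - 47.6185*l^2 - 49.3356*l - 5.3988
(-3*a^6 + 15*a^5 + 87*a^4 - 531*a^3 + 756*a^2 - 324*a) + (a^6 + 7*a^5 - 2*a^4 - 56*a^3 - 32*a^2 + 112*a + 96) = -2*a^6 + 22*a^5 + 85*a^4 - 587*a^3 + 724*a^2 - 212*a + 96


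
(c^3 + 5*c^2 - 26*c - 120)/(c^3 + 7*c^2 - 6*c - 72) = (c - 5)/(c - 3)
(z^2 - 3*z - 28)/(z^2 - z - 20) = (z - 7)/(z - 5)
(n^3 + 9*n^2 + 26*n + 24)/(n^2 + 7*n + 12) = n + 2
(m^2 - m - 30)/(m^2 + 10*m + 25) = (m - 6)/(m + 5)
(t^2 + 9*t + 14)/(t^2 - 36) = (t^2 + 9*t + 14)/(t^2 - 36)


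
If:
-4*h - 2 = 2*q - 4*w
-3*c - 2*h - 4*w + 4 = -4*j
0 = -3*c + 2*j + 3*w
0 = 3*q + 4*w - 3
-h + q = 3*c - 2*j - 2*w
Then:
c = 2/9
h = -1/6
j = -5/12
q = 1/3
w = 1/2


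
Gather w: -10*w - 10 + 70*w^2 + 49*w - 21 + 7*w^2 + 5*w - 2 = 77*w^2 + 44*w - 33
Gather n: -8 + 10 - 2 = 0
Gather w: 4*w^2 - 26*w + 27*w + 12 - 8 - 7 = 4*w^2 + w - 3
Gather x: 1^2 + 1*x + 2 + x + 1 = 2*x + 4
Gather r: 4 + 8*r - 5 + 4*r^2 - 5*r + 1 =4*r^2 + 3*r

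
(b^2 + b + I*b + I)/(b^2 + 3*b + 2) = (b + I)/(b + 2)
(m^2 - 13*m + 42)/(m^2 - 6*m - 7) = (m - 6)/(m + 1)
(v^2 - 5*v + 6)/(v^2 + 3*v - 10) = (v - 3)/(v + 5)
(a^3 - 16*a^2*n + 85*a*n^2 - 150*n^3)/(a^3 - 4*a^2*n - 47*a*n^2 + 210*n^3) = (a - 5*n)/(a + 7*n)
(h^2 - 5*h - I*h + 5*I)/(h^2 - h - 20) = (h - I)/(h + 4)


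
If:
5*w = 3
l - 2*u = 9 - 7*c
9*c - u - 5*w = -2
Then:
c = u/9 + 1/9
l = 11*u/9 + 74/9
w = 3/5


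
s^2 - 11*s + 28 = (s - 7)*(s - 4)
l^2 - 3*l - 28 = (l - 7)*(l + 4)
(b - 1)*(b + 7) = b^2 + 6*b - 7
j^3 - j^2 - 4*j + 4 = (j - 2)*(j - 1)*(j + 2)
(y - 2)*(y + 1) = y^2 - y - 2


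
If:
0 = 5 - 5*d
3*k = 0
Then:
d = 1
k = 0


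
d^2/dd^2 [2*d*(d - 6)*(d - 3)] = 12*d - 36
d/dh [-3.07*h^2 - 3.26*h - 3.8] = -6.14*h - 3.26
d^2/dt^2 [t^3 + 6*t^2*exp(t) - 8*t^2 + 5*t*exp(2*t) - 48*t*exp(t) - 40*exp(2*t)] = 6*t^2*exp(t) + 20*t*exp(2*t) - 24*t*exp(t) + 6*t - 140*exp(2*t) - 84*exp(t) - 16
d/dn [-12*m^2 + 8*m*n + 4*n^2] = 8*m + 8*n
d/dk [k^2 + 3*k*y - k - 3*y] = 2*k + 3*y - 1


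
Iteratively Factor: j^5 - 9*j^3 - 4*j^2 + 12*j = (j + 2)*(j^4 - 2*j^3 - 5*j^2 + 6*j) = (j - 1)*(j + 2)*(j^3 - j^2 - 6*j) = (j - 3)*(j - 1)*(j + 2)*(j^2 + 2*j) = j*(j - 3)*(j - 1)*(j + 2)*(j + 2)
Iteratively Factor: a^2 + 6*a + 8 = (a + 2)*(a + 4)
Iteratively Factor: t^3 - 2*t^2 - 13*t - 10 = (t + 1)*(t^2 - 3*t - 10) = (t - 5)*(t + 1)*(t + 2)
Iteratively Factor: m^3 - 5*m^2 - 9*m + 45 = (m + 3)*(m^2 - 8*m + 15) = (m - 3)*(m + 3)*(m - 5)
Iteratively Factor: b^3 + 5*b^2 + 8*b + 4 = (b + 2)*(b^2 + 3*b + 2) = (b + 1)*(b + 2)*(b + 2)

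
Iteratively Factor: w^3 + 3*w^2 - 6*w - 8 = (w + 4)*(w^2 - w - 2) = (w - 2)*(w + 4)*(w + 1)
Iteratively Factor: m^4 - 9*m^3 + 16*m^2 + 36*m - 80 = (m - 2)*(m^3 - 7*m^2 + 2*m + 40) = (m - 5)*(m - 2)*(m^2 - 2*m - 8) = (m - 5)*(m - 4)*(m - 2)*(m + 2)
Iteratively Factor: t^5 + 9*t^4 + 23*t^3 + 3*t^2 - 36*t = (t + 3)*(t^4 + 6*t^3 + 5*t^2 - 12*t) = (t + 3)^2*(t^3 + 3*t^2 - 4*t) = (t + 3)^2*(t + 4)*(t^2 - t) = (t - 1)*(t + 3)^2*(t + 4)*(t)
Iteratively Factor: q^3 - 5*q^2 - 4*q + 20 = (q + 2)*(q^2 - 7*q + 10) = (q - 2)*(q + 2)*(q - 5)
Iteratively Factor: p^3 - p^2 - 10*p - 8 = (p - 4)*(p^2 + 3*p + 2) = (p - 4)*(p + 1)*(p + 2)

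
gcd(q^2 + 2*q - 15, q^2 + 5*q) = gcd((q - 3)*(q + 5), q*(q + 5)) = q + 5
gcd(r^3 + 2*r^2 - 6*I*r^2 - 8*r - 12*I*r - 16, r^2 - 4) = r + 2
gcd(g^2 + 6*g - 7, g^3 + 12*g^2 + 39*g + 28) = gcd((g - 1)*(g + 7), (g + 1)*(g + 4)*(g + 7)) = g + 7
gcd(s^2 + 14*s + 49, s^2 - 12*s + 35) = 1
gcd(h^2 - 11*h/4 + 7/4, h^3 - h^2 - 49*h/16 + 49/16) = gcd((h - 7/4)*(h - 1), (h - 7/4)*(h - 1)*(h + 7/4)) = h^2 - 11*h/4 + 7/4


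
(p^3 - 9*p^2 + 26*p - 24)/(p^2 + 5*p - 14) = (p^2 - 7*p + 12)/(p + 7)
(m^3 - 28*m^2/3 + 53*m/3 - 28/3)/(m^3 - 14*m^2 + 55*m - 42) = (m - 4/3)/(m - 6)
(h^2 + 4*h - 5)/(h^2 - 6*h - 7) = (-h^2 - 4*h + 5)/(-h^2 + 6*h + 7)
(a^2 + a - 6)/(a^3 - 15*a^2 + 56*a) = (a^2 + a - 6)/(a*(a^2 - 15*a + 56))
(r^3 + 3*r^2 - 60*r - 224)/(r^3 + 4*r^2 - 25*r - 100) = (r^2 - r - 56)/(r^2 - 25)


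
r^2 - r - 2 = (r - 2)*(r + 1)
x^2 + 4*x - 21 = (x - 3)*(x + 7)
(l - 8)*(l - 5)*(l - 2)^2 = l^4 - 17*l^3 + 96*l^2 - 212*l + 160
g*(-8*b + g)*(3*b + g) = -24*b^2*g - 5*b*g^2 + g^3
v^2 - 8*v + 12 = (v - 6)*(v - 2)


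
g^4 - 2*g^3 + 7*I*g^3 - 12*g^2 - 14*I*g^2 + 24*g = g*(g - 2)*(g + 3*I)*(g + 4*I)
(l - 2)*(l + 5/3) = l^2 - l/3 - 10/3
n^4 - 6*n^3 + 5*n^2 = n^2*(n - 5)*(n - 1)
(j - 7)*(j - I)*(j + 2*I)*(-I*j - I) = -I*j^4 + j^3 + 6*I*j^3 - 6*j^2 + 5*I*j^2 - 7*j + 12*I*j + 14*I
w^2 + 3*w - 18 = (w - 3)*(w + 6)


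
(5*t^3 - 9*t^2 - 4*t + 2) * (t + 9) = 5*t^4 + 36*t^3 - 85*t^2 - 34*t + 18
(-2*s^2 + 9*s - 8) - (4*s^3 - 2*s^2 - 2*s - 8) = -4*s^3 + 11*s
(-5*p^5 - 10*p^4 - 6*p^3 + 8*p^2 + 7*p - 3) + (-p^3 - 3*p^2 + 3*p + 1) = -5*p^5 - 10*p^4 - 7*p^3 + 5*p^2 + 10*p - 2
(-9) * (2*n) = -18*n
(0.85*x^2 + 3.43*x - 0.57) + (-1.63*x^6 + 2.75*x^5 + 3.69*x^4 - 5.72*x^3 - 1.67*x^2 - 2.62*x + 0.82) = -1.63*x^6 + 2.75*x^5 + 3.69*x^4 - 5.72*x^3 - 0.82*x^2 + 0.81*x + 0.25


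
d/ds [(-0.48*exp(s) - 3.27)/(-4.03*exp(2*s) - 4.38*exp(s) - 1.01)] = (-(0.48*exp(s) + 3.27)*(8.06*exp(s) + 4.38) + 1.9344*exp(2*s) + 2.1024*exp(s) + 0.4848)*exp(s)/(4.03*exp(2*s) + 4.38*exp(s) + 1.01)^2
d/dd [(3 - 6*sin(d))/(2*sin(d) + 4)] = -15*cos(d)/(2*(sin(d) + 2)^2)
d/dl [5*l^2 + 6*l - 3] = 10*l + 6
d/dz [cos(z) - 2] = -sin(z)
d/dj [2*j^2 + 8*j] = 4*j + 8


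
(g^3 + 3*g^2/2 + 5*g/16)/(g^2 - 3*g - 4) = g*(16*g^2 + 24*g + 5)/(16*(g^2 - 3*g - 4))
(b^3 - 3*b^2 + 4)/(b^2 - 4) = (b^2 - b - 2)/(b + 2)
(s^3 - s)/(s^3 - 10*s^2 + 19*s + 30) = s*(s - 1)/(s^2 - 11*s + 30)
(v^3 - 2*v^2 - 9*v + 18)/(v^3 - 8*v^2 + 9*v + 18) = (v^2 + v - 6)/(v^2 - 5*v - 6)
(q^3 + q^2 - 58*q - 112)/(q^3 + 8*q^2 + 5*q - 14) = (q - 8)/(q - 1)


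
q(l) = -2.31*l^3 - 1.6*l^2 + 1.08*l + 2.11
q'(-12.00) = -958.44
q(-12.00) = 3750.43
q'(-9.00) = -531.45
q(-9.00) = 1546.78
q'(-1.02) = -2.87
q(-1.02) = 1.80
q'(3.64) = -102.39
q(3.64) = -126.57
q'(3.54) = -97.09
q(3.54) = -116.59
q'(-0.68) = 0.05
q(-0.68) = 1.36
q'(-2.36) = -29.97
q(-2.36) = 21.01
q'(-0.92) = -1.84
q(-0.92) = 1.56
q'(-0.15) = 1.40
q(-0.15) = 1.92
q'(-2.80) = -44.29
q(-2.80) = 37.25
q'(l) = -6.93*l^2 - 3.2*l + 1.08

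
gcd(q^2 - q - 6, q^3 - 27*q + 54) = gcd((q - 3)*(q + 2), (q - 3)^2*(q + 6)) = q - 3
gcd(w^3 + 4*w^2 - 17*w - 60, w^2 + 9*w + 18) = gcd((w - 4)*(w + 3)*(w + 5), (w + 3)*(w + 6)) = w + 3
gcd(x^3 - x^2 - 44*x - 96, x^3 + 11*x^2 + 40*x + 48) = x^2 + 7*x + 12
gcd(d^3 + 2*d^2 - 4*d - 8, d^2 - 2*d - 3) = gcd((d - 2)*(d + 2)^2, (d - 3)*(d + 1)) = 1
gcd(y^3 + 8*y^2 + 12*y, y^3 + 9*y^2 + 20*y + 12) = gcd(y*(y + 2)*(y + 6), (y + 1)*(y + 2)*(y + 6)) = y^2 + 8*y + 12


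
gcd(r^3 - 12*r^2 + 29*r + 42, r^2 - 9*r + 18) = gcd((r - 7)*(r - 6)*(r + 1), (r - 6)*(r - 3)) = r - 6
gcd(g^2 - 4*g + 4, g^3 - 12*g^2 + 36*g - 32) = g^2 - 4*g + 4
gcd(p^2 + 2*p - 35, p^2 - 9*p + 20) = p - 5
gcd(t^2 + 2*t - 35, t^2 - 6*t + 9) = 1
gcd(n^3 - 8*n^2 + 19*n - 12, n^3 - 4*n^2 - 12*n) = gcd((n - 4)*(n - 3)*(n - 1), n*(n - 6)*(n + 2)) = 1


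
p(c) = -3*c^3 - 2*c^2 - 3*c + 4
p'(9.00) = -768.00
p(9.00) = -2372.00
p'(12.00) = -1347.00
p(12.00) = -5504.00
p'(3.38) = -119.34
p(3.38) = -144.83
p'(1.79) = -39.00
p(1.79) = -24.98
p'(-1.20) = -11.16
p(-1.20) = 9.90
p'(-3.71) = -112.04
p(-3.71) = 140.80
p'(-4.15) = -141.40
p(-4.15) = 196.43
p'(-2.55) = -51.32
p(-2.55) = 48.39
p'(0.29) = -4.92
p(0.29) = 2.89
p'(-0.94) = -7.19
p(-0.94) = 7.54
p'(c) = -9*c^2 - 4*c - 3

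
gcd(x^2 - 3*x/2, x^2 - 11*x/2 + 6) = x - 3/2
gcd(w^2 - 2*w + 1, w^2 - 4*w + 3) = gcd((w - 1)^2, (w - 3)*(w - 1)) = w - 1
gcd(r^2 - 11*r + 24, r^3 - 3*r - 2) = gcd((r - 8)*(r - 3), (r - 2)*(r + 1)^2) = 1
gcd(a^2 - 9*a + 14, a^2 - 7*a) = a - 7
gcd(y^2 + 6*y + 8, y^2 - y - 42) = 1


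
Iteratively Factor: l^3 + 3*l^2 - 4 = (l + 2)*(l^2 + l - 2) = (l - 1)*(l + 2)*(l + 2)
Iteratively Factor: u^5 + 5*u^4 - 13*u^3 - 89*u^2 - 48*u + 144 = (u + 3)*(u^4 + 2*u^3 - 19*u^2 - 32*u + 48) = (u + 3)^2*(u^3 - u^2 - 16*u + 16) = (u - 1)*(u + 3)^2*(u^2 - 16) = (u - 1)*(u + 3)^2*(u + 4)*(u - 4)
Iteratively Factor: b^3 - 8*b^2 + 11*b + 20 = (b - 5)*(b^2 - 3*b - 4) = (b - 5)*(b - 4)*(b + 1)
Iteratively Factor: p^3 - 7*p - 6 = (p + 1)*(p^2 - p - 6) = (p - 3)*(p + 1)*(p + 2)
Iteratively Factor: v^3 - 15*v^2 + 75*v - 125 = (v - 5)*(v^2 - 10*v + 25) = (v - 5)^2*(v - 5)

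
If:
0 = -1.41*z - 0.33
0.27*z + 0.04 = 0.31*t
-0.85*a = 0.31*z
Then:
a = 0.09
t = -0.07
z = -0.23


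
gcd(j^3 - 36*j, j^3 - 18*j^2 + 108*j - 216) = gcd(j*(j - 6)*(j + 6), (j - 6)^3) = j - 6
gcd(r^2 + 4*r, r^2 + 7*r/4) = r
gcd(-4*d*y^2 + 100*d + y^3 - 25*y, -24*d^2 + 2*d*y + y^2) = -4*d + y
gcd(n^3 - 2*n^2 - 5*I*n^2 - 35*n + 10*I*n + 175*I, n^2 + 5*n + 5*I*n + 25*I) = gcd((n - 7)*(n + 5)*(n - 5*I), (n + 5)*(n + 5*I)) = n + 5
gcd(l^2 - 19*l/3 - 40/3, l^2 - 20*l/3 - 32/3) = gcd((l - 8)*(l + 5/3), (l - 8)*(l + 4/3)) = l - 8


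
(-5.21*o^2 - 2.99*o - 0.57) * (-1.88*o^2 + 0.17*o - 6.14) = 9.7948*o^4 + 4.7355*o^3 + 32.5527*o^2 + 18.2617*o + 3.4998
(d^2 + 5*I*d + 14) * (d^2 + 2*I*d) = d^4 + 7*I*d^3 + 4*d^2 + 28*I*d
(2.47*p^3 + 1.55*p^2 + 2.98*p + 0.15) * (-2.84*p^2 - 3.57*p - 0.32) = -7.0148*p^5 - 13.2199*p^4 - 14.7871*p^3 - 11.5606*p^2 - 1.4891*p - 0.048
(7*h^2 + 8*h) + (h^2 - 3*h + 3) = 8*h^2 + 5*h + 3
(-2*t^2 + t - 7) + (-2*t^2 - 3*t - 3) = -4*t^2 - 2*t - 10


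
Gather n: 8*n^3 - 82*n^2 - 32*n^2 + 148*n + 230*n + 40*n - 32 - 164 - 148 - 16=8*n^3 - 114*n^2 + 418*n - 360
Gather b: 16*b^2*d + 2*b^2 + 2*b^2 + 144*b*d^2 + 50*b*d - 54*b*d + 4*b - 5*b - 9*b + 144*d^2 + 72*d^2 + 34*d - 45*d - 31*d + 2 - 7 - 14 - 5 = b^2*(16*d + 4) + b*(144*d^2 - 4*d - 10) + 216*d^2 - 42*d - 24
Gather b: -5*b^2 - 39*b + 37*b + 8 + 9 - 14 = -5*b^2 - 2*b + 3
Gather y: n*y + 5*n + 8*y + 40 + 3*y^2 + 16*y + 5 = 5*n + 3*y^2 + y*(n + 24) + 45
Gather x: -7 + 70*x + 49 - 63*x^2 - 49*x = -63*x^2 + 21*x + 42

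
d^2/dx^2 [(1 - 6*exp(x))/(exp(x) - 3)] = 17*(-exp(x) - 3)*exp(x)/(exp(3*x) - 9*exp(2*x) + 27*exp(x) - 27)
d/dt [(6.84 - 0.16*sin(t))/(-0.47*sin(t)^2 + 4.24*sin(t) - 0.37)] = (-0.0752*sin(t)^2 + 6.4296*sin(t) - 28.9424)*cos(t)/(0.2209*sin(t)^4 - 3.9856*sin(t)^3 + 18.3254*sin(t)^2 - 3.1376*sin(t) + 0.1369)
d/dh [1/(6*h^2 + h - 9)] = (-12*h - 1)/(6*h^2 + h - 9)^2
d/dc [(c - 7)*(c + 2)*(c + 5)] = 3*c^2 - 39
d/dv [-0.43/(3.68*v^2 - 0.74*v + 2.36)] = (3.1648*v - 0.3182)/(3.68*v^2 - 0.74*v + 2.36)^2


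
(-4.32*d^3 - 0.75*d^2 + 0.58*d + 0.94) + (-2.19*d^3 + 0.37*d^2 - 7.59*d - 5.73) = -6.51*d^3 - 0.38*d^2 - 7.01*d - 4.79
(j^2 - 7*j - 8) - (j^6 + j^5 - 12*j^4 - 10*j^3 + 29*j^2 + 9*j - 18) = -j^6 - j^5 + 12*j^4 + 10*j^3 - 28*j^2 - 16*j + 10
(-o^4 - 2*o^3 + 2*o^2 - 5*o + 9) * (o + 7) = -o^5 - 9*o^4 - 12*o^3 + 9*o^2 - 26*o + 63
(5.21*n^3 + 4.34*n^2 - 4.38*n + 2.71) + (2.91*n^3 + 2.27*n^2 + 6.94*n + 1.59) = 8.12*n^3 + 6.61*n^2 + 2.56*n + 4.3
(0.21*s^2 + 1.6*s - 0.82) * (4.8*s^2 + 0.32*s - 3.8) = 1.008*s^4 + 7.7472*s^3 - 4.222*s^2 - 6.3424*s + 3.116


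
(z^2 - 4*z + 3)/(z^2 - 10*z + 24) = (z^2 - 4*z + 3)/(z^2 - 10*z + 24)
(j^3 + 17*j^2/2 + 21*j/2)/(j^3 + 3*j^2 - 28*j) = (j + 3/2)/(j - 4)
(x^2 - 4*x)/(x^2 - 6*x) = (x - 4)/(x - 6)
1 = 1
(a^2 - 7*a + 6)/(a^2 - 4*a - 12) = (a - 1)/(a + 2)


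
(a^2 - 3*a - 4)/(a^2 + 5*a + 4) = (a - 4)/(a + 4)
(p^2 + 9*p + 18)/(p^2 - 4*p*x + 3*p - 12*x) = (-p - 6)/(-p + 4*x)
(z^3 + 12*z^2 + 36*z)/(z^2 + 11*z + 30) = z*(z + 6)/(z + 5)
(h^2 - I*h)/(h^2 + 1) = h/(h + I)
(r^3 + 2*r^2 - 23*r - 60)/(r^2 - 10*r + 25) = (r^2 + 7*r + 12)/(r - 5)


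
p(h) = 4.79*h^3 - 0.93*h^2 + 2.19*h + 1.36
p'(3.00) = 125.94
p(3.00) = 128.89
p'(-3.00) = 137.10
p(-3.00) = -142.91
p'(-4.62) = 317.50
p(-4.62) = -500.96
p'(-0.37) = 4.85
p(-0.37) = 0.18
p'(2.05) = 58.77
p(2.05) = 43.21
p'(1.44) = 29.31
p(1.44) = 16.89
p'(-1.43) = 34.24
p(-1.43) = -17.68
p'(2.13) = 63.42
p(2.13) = 48.09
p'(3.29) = 151.61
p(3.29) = 169.08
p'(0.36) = 3.38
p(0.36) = 2.25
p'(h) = 14.37*h^2 - 1.86*h + 2.19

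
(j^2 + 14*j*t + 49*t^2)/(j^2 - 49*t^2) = (-j - 7*t)/(-j + 7*t)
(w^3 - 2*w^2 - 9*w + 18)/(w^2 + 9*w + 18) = (w^2 - 5*w + 6)/(w + 6)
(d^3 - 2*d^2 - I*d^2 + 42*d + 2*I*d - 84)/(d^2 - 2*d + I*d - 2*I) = (d^2 - I*d + 42)/(d + I)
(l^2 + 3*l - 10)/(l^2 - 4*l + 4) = (l + 5)/(l - 2)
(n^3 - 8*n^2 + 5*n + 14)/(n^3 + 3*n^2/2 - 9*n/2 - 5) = 2*(n - 7)/(2*n + 5)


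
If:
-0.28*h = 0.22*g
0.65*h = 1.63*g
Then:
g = 0.00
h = 0.00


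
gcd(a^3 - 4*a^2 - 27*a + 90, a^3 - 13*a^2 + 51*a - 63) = a - 3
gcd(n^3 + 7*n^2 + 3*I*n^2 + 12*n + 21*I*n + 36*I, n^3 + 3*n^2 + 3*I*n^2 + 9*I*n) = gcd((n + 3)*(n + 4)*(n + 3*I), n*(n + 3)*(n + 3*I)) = n^2 + n*(3 + 3*I) + 9*I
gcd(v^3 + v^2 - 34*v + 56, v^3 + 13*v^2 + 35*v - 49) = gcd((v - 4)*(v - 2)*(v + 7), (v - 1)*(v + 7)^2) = v + 7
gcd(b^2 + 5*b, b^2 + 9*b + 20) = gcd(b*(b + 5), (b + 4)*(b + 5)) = b + 5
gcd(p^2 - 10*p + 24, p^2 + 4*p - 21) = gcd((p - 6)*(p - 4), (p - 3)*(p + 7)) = 1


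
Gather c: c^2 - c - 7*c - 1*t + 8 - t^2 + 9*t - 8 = c^2 - 8*c - t^2 + 8*t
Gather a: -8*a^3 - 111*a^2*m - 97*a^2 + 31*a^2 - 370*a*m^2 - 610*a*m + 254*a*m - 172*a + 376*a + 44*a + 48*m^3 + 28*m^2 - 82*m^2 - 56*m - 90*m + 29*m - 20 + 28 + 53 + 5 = -8*a^3 + a^2*(-111*m - 66) + a*(-370*m^2 - 356*m + 248) + 48*m^3 - 54*m^2 - 117*m + 66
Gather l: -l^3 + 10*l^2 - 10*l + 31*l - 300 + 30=-l^3 + 10*l^2 + 21*l - 270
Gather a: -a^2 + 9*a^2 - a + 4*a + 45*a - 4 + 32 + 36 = 8*a^2 + 48*a + 64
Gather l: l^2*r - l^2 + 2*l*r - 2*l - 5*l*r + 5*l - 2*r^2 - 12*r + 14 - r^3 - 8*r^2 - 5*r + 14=l^2*(r - 1) + l*(3 - 3*r) - r^3 - 10*r^2 - 17*r + 28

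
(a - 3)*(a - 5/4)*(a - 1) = a^3 - 21*a^2/4 + 8*a - 15/4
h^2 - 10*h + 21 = (h - 7)*(h - 3)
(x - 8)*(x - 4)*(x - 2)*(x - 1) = x^4 - 15*x^3 + 70*x^2 - 120*x + 64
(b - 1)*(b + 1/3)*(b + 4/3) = b^3 + 2*b^2/3 - 11*b/9 - 4/9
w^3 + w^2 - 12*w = w*(w - 3)*(w + 4)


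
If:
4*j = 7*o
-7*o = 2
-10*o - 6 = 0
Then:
No Solution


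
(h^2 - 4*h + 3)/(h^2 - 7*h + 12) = (h - 1)/(h - 4)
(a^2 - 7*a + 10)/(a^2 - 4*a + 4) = (a - 5)/(a - 2)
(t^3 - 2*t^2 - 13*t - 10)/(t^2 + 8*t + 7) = (t^2 - 3*t - 10)/(t + 7)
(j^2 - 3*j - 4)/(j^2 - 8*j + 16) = (j + 1)/(j - 4)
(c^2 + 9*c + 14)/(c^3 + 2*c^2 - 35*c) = (c + 2)/(c*(c - 5))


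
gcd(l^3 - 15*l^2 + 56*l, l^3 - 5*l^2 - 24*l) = l^2 - 8*l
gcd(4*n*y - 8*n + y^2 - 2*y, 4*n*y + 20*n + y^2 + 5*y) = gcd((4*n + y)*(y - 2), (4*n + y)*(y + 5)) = 4*n + y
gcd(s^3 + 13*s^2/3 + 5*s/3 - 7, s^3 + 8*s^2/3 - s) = s + 3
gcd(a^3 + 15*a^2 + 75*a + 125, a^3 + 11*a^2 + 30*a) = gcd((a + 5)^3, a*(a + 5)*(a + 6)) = a + 5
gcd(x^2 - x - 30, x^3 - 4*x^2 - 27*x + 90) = x^2 - x - 30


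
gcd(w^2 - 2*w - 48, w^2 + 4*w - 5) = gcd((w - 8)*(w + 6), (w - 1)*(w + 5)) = 1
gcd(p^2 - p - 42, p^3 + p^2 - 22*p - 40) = 1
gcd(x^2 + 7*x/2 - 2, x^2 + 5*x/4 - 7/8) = x - 1/2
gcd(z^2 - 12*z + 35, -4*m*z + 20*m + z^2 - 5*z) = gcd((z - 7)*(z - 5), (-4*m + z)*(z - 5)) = z - 5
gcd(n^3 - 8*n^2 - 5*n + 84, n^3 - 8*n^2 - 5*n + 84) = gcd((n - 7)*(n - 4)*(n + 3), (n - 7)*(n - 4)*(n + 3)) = n^3 - 8*n^2 - 5*n + 84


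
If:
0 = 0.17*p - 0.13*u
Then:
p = 0.764705882352941*u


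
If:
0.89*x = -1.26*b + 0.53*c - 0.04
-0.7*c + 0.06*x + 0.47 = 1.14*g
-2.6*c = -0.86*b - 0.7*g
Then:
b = 0.00944831840285062 - 0.796309806733486*x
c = 0.0979337380897958 - 0.213868597139985*x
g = 0.183954401752623*x + 0.352145950295739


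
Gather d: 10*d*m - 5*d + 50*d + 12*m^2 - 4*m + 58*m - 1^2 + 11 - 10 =d*(10*m + 45) + 12*m^2 + 54*m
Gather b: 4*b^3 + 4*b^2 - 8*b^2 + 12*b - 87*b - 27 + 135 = 4*b^3 - 4*b^2 - 75*b + 108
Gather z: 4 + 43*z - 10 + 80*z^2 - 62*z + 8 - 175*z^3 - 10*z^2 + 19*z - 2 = -175*z^3 + 70*z^2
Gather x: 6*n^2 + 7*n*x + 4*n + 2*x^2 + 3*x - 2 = 6*n^2 + 4*n + 2*x^2 + x*(7*n + 3) - 2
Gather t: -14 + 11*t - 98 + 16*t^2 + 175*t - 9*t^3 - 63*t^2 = -9*t^3 - 47*t^2 + 186*t - 112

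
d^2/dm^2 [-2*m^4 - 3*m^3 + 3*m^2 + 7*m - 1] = -24*m^2 - 18*m + 6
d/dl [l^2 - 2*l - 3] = 2*l - 2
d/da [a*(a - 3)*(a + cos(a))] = -a*(a - 3)*(sin(a) - 1) + a*(a + cos(a)) + (a - 3)*(a + cos(a))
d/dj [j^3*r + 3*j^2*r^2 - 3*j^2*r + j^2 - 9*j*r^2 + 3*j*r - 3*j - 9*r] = 3*j^2*r + 6*j*r^2 - 6*j*r + 2*j - 9*r^2 + 3*r - 3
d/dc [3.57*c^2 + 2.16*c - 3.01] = 7.14*c + 2.16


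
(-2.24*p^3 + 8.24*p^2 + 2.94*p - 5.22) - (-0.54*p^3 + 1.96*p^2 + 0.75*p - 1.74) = -1.7*p^3 + 6.28*p^2 + 2.19*p - 3.48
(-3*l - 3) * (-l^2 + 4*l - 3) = 3*l^3 - 9*l^2 - 3*l + 9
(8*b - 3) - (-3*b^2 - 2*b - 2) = 3*b^2 + 10*b - 1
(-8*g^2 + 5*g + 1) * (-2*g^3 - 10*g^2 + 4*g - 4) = 16*g^5 + 70*g^4 - 84*g^3 + 42*g^2 - 16*g - 4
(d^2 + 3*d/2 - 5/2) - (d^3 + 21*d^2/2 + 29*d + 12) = -d^3 - 19*d^2/2 - 55*d/2 - 29/2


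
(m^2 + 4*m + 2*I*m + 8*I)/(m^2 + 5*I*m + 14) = (m^2 + 2*m*(2 + I) + 8*I)/(m^2 + 5*I*m + 14)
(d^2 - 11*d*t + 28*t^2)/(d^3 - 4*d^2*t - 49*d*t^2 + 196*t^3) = 1/(d + 7*t)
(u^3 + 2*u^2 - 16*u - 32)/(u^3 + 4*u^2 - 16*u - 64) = (u + 2)/(u + 4)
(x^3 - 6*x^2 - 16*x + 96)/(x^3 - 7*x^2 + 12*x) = (x^2 - 2*x - 24)/(x*(x - 3))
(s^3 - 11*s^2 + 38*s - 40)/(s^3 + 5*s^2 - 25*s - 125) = (s^2 - 6*s + 8)/(s^2 + 10*s + 25)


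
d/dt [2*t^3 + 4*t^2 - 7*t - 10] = 6*t^2 + 8*t - 7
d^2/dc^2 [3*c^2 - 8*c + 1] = 6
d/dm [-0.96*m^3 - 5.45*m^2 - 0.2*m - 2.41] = -2.88*m^2 - 10.9*m - 0.2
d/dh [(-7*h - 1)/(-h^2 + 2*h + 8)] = (7*h^2 - 14*h - 2*(h - 1)*(7*h + 1) - 56)/(-h^2 + 2*h + 8)^2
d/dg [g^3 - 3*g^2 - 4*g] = 3*g^2 - 6*g - 4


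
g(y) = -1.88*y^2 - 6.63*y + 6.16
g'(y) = -3.76*y - 6.63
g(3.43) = -38.70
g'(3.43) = -19.53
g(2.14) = -16.64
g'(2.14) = -14.68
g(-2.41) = 11.22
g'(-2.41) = 2.43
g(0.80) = -0.35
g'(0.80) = -9.64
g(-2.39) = 11.27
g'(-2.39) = 2.36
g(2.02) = -14.90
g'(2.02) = -14.23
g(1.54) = -8.51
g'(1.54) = -12.42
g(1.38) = -6.57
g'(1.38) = -11.82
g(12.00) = -344.12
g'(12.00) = -51.75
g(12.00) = -344.12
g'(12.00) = -51.75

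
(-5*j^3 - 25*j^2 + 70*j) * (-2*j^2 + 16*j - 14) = 10*j^5 - 30*j^4 - 470*j^3 + 1470*j^2 - 980*j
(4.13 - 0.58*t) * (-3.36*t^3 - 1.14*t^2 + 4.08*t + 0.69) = 1.9488*t^4 - 13.2156*t^3 - 7.0746*t^2 + 16.4502*t + 2.8497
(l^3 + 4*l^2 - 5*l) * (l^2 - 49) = l^5 + 4*l^4 - 54*l^3 - 196*l^2 + 245*l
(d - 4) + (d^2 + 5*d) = d^2 + 6*d - 4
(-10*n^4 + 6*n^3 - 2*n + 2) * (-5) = 50*n^4 - 30*n^3 + 10*n - 10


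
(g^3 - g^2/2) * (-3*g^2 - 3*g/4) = -3*g^5 + 3*g^4/4 + 3*g^3/8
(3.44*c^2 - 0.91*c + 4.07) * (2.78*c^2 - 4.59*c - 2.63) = 9.5632*c^4 - 18.3194*c^3 + 6.4443*c^2 - 16.288*c - 10.7041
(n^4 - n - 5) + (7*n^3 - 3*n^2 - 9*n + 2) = n^4 + 7*n^3 - 3*n^2 - 10*n - 3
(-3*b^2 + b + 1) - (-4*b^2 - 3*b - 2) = b^2 + 4*b + 3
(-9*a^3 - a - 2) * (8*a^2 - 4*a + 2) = -72*a^5 + 36*a^4 - 26*a^3 - 12*a^2 + 6*a - 4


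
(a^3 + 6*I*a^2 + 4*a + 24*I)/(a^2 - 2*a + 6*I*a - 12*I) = (a^2 + 4)/(a - 2)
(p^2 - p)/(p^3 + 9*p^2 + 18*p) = (p - 1)/(p^2 + 9*p + 18)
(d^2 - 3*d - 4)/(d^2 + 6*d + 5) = (d - 4)/(d + 5)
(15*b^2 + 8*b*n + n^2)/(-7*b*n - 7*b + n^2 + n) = (-15*b^2 - 8*b*n - n^2)/(7*b*n + 7*b - n^2 - n)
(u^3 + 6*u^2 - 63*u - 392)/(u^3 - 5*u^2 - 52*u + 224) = (u + 7)/(u - 4)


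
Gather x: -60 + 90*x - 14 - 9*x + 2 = 81*x - 72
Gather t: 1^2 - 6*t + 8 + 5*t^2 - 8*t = 5*t^2 - 14*t + 9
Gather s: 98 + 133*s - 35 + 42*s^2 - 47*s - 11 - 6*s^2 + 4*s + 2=36*s^2 + 90*s + 54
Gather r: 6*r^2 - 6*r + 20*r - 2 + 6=6*r^2 + 14*r + 4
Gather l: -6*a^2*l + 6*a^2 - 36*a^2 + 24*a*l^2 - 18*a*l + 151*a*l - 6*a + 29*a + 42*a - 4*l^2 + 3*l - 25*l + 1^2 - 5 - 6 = -30*a^2 + 65*a + l^2*(24*a - 4) + l*(-6*a^2 + 133*a - 22) - 10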